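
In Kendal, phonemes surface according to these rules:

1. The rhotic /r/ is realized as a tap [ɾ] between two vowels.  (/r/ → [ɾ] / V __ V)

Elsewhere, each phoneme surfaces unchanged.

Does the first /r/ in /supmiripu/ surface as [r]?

No

/r/ (between /i/ and /i/): between two vowels, so rule 1 applies → [ɾ].
The actual realization is [ɾ], not [r].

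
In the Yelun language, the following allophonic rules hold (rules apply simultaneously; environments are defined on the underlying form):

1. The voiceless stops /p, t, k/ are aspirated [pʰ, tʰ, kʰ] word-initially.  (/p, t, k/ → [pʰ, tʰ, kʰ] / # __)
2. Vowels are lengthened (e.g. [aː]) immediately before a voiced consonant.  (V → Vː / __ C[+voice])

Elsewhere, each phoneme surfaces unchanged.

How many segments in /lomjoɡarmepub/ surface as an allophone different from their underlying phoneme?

4

Segments that undergo a rule: /o/ → [oː] (rule 2); /o/ → [oː] (rule 2); /a/ → [aː] (rule 2); /u/ → [uː] (rule 2).
All other segments surface unchanged.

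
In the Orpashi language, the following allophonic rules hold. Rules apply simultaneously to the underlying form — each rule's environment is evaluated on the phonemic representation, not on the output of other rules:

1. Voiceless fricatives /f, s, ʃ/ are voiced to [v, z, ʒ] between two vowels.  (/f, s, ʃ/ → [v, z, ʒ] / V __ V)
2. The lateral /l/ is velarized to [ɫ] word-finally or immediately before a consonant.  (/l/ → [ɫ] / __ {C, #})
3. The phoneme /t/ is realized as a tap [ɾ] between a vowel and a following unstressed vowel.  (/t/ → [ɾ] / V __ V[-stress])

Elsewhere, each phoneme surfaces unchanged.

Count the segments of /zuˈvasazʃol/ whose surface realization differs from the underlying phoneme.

Segments that undergo a rule: /s/ → [z] (rule 1); /l/ → [ɫ] (rule 2).
All other segments surface unchanged.

2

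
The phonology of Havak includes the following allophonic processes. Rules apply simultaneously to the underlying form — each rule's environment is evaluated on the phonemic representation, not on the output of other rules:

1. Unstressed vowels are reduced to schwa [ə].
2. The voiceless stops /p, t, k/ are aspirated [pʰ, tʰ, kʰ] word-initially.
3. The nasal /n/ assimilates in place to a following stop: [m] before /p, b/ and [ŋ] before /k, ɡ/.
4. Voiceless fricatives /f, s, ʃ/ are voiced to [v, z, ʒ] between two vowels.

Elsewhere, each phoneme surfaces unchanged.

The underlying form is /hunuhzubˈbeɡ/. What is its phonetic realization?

/u/ (between /h/ and /n/): in an unstressed syllable, so rule 1 applies → [ə].
/n/ (between /u/ and /u/) is in the target of rule 3 but the environment (before a labial or velar stop) is not met → [n].
/u/ (between /n/ and /h/) occurs in an unstressed syllable → [ə] by rule 1.
/u/ meets the environment for rule 1 (in an unstressed syllable) → [ə].
/e/ (between /b/ and /ɡ/): rule 1 targets it, but not in an unstressed syllable → unchanged [e].

[hənəhzəbˈbeɡ]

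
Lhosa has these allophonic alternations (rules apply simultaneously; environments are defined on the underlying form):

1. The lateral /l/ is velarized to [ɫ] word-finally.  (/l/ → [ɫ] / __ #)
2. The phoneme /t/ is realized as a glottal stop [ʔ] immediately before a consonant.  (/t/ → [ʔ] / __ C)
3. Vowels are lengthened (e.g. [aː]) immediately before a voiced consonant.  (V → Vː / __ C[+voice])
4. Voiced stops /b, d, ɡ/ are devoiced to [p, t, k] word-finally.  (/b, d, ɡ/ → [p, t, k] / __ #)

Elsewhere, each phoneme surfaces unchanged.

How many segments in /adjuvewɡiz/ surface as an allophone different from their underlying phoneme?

Segments that undergo a rule: /a/ → [aː] (rule 3); /u/ → [uː] (rule 3); /e/ → [eː] (rule 3); /i/ → [iː] (rule 3).
All other segments surface unchanged.

4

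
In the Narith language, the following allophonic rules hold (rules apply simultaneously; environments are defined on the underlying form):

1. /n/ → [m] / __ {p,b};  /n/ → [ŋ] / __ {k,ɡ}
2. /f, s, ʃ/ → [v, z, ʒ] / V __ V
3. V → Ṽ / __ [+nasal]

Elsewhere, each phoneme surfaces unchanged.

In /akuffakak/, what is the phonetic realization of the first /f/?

[f]

/f/ — between /u/ and /f/; rule 2 does not apply here → [f].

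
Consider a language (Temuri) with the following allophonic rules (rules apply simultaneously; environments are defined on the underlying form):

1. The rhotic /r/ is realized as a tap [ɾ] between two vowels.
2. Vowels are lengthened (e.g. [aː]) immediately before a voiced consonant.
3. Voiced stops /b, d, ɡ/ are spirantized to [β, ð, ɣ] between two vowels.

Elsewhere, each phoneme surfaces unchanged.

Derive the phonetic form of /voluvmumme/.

/v/ (word-initial) is unaffected → [v].
/o/ — between /v/ and /l/, before a voiced consonant — surfaces as [oː] (rule 2).
/l/ stays [l].
/u/ meets the environment for rule 2 (before a voiced consonant) → [uː].
/v/ — not in any rule's target class → [v].
/m/ — not in any rule's target class → [m].
/u/ meets the environment for rule 2 (before a voiced consonant) → [uː].
/m/ stays [m].
/m/ stays [m].
/e/ (word-final) fails the environment for rule 2, so it stays [e].

[voːluːvmuːmme]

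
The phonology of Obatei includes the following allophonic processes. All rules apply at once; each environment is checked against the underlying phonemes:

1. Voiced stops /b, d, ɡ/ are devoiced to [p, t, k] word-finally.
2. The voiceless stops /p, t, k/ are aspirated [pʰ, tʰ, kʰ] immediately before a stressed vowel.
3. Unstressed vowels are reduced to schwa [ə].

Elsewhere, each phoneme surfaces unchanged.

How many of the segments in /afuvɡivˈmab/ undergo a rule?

Segments that undergo a rule: /a/ → [ə] (rule 3); /u/ → [ə] (rule 3); /i/ → [ə] (rule 3); /b/ → [p] (rule 1).
All other segments surface unchanged.

4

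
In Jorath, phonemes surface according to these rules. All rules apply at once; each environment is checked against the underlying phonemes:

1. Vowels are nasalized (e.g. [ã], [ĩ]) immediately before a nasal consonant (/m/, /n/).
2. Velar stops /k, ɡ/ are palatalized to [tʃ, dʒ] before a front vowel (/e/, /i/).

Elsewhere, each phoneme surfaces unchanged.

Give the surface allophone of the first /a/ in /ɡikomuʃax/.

/a/ (between /ʃ/ and /x/) fails the environment for rule 1, so it stays [a].

[a]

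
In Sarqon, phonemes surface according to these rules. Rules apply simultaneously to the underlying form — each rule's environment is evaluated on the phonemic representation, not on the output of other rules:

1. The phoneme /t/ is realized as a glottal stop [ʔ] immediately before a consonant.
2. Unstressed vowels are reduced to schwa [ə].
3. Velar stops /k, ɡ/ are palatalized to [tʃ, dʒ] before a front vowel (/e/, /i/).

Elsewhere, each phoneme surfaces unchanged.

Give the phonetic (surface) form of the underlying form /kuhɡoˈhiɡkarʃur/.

[kəhɡəˈhiɡkərʃər]

/k/ (word-initial) fails the environment for rule 3, so it stays [k].
/u/ meets the environment for rule 2 (in an unstressed syllable) → [ə].
/h/ stays [h].
/ɡ/ (between /h/ and /o/) fails the environment for rule 3, so it stays [ɡ].
/o/ meets the environment for rule 2 (in an unstressed syllable) → [ə].
/h/ (between /o/ and /i/) is unaffected → [h].
/i/ (between /h/ and /ɡ/): rule 2 targets it, but not in an unstressed syllable → unchanged [i].
/ɡ/ — between /i/ and /k/; rule 3 does not apply here → [ɡ].
/k/ — between /ɡ/ and /a/; rule 3 does not apply here → [k].
/a/ (between /k/ and /r/) occurs in an unstressed syllable → [ə] by rule 2.
/r/ (between /a/ and /ʃ/) is unaffected → [r].
/ʃ/ — not in any rule's target class → [ʃ].
/u/ (between /ʃ/ and /r/): in an unstressed syllable, so rule 2 applies → [ə].
/r/ stays [r].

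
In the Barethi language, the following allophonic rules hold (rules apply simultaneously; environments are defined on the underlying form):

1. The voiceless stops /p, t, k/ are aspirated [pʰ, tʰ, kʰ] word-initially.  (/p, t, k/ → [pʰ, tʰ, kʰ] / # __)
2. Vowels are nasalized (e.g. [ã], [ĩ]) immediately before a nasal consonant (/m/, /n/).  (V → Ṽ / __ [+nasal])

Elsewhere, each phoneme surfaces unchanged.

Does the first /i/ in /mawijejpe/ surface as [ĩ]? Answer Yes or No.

/i/ (between /w/ and /j/) is in the target of rule 2 but the environment (before a nasal consonant) is not met → [i].
The actual realization is [i], not [ĩ].

No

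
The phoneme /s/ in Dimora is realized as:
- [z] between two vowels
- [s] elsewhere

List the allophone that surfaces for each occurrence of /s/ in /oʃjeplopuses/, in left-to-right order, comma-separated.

[z], [s]

Occurrence 1 (position 10): between two vowels → [z].
Occurrence 2 (position 12): no conditioning environment matches → elsewhere allophone [s].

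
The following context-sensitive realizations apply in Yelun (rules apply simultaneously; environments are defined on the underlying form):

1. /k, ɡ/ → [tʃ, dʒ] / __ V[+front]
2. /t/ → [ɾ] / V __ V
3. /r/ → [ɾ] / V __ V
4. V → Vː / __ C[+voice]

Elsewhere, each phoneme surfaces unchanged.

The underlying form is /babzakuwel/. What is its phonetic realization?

[baːbzakuːweːl]

Rule 4 applies to /a/ (between /b/ and /b/: before a voiced consonant) → [aː].
/a/ (between /z/ and /k/) fails the environment for rule 4, so it stays [a].
/k/ (between /a/ and /u/) fails the environment for rule 1, so it stays [k].
/u/ (between /k/ and /w/) occurs before a voiced consonant → [uː] by rule 4.
/e/ (between /w/ and /l/) occurs before a voiced consonant → [eː] by rule 4.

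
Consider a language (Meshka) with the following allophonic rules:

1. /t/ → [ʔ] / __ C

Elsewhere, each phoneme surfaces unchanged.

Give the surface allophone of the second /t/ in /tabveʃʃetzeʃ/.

[ʔ]

/t/ (between /e/ and /z/) occurs immediately before a consonant → [ʔ] by rule 1.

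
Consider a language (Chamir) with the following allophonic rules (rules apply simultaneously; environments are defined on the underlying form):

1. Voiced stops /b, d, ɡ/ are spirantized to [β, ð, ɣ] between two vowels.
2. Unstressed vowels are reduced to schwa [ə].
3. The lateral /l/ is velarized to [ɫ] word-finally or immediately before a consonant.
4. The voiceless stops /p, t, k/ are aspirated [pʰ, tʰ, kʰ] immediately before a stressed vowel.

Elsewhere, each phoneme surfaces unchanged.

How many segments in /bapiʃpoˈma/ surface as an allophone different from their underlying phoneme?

3

Segments that undergo a rule: /a/ → [ə] (rule 2); /i/ → [ə] (rule 2); /o/ → [ə] (rule 2).
All other segments surface unchanged.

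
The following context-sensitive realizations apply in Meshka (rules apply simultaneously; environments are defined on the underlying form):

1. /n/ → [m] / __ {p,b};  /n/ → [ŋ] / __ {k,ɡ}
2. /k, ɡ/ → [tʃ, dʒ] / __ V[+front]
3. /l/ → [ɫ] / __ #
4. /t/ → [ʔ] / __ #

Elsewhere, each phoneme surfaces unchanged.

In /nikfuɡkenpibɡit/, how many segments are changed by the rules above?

Segments that undergo a rule: /k/ → [tʃ] (rule 2); /n/ → [m] (rule 1); /ɡ/ → [dʒ] (rule 2); /t/ → [ʔ] (rule 4).
All other segments surface unchanged.

4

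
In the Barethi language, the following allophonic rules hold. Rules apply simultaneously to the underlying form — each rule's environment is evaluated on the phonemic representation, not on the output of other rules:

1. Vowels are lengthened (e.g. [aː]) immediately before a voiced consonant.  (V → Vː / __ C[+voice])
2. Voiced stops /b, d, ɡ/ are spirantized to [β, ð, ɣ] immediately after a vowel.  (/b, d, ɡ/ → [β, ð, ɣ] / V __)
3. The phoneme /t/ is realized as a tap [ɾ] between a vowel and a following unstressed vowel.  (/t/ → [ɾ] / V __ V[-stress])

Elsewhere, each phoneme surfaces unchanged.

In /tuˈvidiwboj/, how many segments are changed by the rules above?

Segments that undergo a rule: /u/ → [uː] (rule 1); /i/ → [iː] (rule 1); /d/ → [ð] (rule 2); /i/ → [iː] (rule 1); /o/ → [oː] (rule 1).
All other segments surface unchanged.

5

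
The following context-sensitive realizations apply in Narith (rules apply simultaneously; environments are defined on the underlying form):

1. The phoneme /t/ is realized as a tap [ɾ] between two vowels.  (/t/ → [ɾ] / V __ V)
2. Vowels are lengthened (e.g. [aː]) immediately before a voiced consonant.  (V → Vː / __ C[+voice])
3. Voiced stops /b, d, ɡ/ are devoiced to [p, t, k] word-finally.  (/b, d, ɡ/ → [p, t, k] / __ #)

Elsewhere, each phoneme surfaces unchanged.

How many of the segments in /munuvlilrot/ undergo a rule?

3

Segments that undergo a rule: /u/ → [uː] (rule 2); /u/ → [uː] (rule 2); /i/ → [iː] (rule 2).
All other segments surface unchanged.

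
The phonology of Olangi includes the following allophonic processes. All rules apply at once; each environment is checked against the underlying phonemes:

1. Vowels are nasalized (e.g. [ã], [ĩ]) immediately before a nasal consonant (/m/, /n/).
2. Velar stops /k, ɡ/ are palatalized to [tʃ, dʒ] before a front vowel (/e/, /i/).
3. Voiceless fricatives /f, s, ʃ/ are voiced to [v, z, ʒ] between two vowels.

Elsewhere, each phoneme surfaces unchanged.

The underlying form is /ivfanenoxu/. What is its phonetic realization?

[ivfãnẽnoxu]

/i/ (word-initial) is in the target of rule 1 but the environment (before a nasal consonant) is not met → [i].
/v/ stays [v].
/f/ — between /v/ and /a/; rule 3 does not apply here → [f].
/a/ — between /f/ and /n/, before a nasal consonant — surfaces as [ã] (rule 1).
/n/ — not in any rule's target class → [n].
/e/ meets the environment for rule 1 (before a nasal consonant) → [ẽ].
/n/ (between /e/ and /o/): no rule targets it → [n].
/o/ (between /n/ and /x/): rule 1 targets it, but not before a nasal consonant → unchanged [o].
/x/ (between /o/ and /u/) is unaffected → [x].
/u/ — word-final; rule 1 does not apply here → [u].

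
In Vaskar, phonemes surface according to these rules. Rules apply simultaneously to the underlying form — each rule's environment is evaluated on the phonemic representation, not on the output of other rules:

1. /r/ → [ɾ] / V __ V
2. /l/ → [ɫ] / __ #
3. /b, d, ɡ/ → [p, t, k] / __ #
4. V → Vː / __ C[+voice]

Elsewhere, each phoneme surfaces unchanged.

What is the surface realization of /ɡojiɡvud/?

[ɡoːjiːɡvuːt]

/ɡ/ (word-initial) is in the target of rule 3 but the environment (word-finally) is not met → [ɡ].
/o/ meets the environment for rule 4 (before a voiced consonant) → [oː].
/j/ (between /o/ and /i/) is unaffected → [j].
/i/ — between /j/ and /ɡ/, before a voiced consonant — surfaces as [iː] (rule 4).
/ɡ/ (between /i/ and /v/): rule 3 targets it, but not word-finally → unchanged [ɡ].
/v/ — not in any rule's target class → [v].
/u/ meets the environment for rule 4 (before a voiced consonant) → [uː].
/d/ (word-final): word-finally, so rule 3 applies → [t].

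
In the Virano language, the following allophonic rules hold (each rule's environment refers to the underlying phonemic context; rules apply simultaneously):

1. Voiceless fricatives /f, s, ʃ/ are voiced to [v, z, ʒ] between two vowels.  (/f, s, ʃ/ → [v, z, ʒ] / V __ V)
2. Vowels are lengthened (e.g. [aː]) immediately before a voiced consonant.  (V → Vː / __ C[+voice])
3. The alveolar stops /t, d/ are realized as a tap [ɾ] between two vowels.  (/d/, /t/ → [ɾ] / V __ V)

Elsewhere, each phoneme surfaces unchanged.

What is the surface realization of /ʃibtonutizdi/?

/ʃ/ — word-initial; rule 1 does not apply here → [ʃ].
Rule 2 applies to /i/ (between /ʃ/ and /b/: before a voiced consonant) → [iː].
/b/ — not in any rule's target class → [b].
/t/ (between /b/ and /o/) fails the environment for rule 3, so it stays [t].
/o/ (between /t/ and /n/) occurs before a voiced consonant → [oː] by rule 2.
/n/ (between /o/ and /u/) is unaffected → [n].
/u/ (between /n/ and /t/) fails the environment for rule 2, so it stays [u].
/t/ (between /u/ and /i/) occurs between two vowels → [ɾ] by rule 3.
/i/ (between /t/ and /z/): before a voiced consonant, so rule 2 applies → [iː].
/z/ stays [z].
/d/ (between /z/ and /i/) is in the target of rule 3 but the environment (between two vowels) is not met → [d].
/i/ (word-final) is in the target of rule 2 but the environment (before a voiced consonant) is not met → [i].

[ʃiːbtoːnuɾiːzdi]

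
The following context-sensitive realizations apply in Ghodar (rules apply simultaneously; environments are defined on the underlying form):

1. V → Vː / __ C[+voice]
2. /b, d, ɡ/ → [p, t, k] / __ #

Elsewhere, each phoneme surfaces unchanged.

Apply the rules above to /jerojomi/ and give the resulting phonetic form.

[jeːroːjoːmi]

/e/ (between /j/ and /r/) occurs before a voiced consonant → [eː] by rule 1.
Rule 1 applies to /o/ (between /r/ and /j/: before a voiced consonant) → [oː].
Rule 1 applies to /o/ (between /j/ and /m/: before a voiced consonant) → [oː].
/i/ (word-final) fails the environment for rule 1, so it stays [i].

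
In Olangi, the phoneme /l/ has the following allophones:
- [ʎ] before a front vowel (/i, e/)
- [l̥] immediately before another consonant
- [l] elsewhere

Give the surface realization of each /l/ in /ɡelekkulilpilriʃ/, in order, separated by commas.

Occurrence 1 (position 3): before a front vowel (/i, e/) → [ʎ].
Occurrence 2 (position 8): before a front vowel (/i, e/) → [ʎ].
Occurrence 3 (position 10): immediately before another consonant → [l̥].
Occurrence 4 (position 13): immediately before another consonant → [l̥].

[ʎ], [ʎ], [l̥], [l̥]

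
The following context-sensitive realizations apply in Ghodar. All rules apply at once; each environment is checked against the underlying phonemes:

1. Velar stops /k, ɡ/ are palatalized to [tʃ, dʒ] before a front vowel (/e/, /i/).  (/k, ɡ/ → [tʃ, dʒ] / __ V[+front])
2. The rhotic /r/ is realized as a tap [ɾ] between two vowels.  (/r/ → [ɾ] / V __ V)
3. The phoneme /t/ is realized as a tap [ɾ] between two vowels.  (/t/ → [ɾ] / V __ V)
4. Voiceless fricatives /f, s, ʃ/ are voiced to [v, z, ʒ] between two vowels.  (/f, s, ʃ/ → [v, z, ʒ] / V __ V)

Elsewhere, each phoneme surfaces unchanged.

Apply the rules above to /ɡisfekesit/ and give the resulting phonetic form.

/ɡ/ — word-initial, before a front vowel — surfaces as [dʒ] (rule 1).
/i/ stays [i].
/s/ (between /i/ and /f/) fails the environment for rule 4, so it stays [s].
/f/ (between /s/ and /e/): rule 4 targets it, but not between two vowels → unchanged [f].
/e/ stays [e].
Rule 1 applies to /k/ (between /e/ and /e/: before a front vowel) → [tʃ].
/e/ (between /k/ and /s/) is unaffected → [e].
/s/ — between /e/ and /i/, between two vowels — surfaces as [z] (rule 4).
/i/ stays [i].
/t/ (word-final) is in the target of rule 3 but the environment (between two vowels) is not met → [t].

[dʒisfetʃezit]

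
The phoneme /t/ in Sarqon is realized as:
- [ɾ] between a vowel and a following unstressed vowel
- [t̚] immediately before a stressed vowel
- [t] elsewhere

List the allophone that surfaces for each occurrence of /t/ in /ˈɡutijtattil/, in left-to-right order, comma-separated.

[ɾ], [t], [t], [t]

Occurrence 1 (position 3): between a vowel and a following unstressed vowel → [ɾ].
Occurrence 2 (position 6): no conditioning environment matches → elsewhere allophone [t].
Occurrence 3 (position 8): no conditioning environment matches → elsewhere allophone [t].
Occurrence 4 (position 9): no conditioning environment matches → elsewhere allophone [t].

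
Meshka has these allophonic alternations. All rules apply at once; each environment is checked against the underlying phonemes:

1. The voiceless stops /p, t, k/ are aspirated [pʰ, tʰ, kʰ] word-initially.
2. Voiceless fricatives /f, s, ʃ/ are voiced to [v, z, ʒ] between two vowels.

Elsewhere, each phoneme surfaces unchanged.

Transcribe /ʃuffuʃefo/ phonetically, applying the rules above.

/ʃ/ (word-initial) fails the environment for rule 2, so it stays [ʃ].
/u/ (between /ʃ/ and /f/) is unaffected → [u].
/f/ — between /u/ and /f/; rule 2 does not apply here → [f].
/f/ (between /f/ and /u/): rule 2 targets it, but not between two vowels → unchanged [f].
/u/ stays [u].
Rule 2 applies to /ʃ/ (between /u/ and /e/: between two vowels) → [ʒ].
/e/ (between /ʃ/ and /f/): no rule targets it → [e].
/f/ (between /e/ and /o/): between two vowels, so rule 2 applies → [v].
/o/ stays [o].

[ʃuffuʒevo]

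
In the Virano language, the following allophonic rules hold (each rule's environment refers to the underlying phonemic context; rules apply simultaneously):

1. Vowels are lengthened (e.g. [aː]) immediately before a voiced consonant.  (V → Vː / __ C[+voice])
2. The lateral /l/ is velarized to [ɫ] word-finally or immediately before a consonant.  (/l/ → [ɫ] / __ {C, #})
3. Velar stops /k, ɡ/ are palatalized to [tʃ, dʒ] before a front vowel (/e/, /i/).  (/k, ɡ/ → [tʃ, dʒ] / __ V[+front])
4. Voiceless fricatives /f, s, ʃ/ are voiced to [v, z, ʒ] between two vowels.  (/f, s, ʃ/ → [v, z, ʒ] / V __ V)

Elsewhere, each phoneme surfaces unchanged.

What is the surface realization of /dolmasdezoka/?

[doːɫmasdeːzoka]

/d/ (word-initial) is unaffected → [d].
/o/ (between /d/ and /l/) occurs before a voiced consonant → [oː] by rule 1.
/l/ (between /o/ and /m/): word-finally or immediately before a consonant, so rule 2 applies → [ɫ].
/m/ stays [m].
/a/ (between /m/ and /s/) fails the environment for rule 1, so it stays [a].
/s/ — between /a/ and /d/; rule 4 does not apply here → [s].
/d/ (between /s/ and /e/) is unaffected → [d].
/e/ (between /d/ and /z/): before a voiced consonant, so rule 1 applies → [eː].
/z/ stays [z].
/o/ (between /z/ and /k/) fails the environment for rule 1, so it stays [o].
/k/ (between /o/ and /a/) is in the target of rule 3 but the environment (before a front vowel) is not met → [k].
/a/ (word-final) fails the environment for rule 1, so it stays [a].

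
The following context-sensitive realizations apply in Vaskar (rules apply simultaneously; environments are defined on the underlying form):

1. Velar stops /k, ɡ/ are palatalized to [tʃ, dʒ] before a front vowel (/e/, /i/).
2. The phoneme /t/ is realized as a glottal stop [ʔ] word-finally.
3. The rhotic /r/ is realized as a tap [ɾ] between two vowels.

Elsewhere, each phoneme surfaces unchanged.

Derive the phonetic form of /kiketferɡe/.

[tʃitʃetferdʒe]

/k/ (word-initial): before a front vowel, so rule 1 applies → [tʃ].
/i/ stays [i].
/k/ (between /i/ and /e/) occurs before a front vowel → [tʃ] by rule 1.
/e/ (between /k/ and /t/): no rule targets it → [e].
/t/ (between /e/ and /f/): rule 2 targets it, but not word-finally → unchanged [t].
/f/ — not in any rule's target class → [f].
/e/ (between /f/ and /r/) is unaffected → [e].
/r/ (between /e/ and /ɡ/) fails the environment for rule 3, so it stays [r].
/ɡ/ — between /r/ and /e/, before a front vowel — surfaces as [dʒ] (rule 1).
/e/ stays [e].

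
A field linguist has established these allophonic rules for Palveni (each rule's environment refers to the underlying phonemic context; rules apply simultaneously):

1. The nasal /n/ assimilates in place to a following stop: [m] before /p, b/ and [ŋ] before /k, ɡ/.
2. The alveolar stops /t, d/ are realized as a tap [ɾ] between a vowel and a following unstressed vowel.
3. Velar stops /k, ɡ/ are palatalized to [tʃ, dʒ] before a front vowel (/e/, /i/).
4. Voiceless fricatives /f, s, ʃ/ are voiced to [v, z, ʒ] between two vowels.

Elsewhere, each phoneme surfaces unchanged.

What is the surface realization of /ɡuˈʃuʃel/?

/ɡ/ (word-initial) fails the environment for rule 3, so it stays [ɡ].
/u/ (between /ɡ/ and /ʃ/) is unaffected → [u].
/ʃ/ meets the environment for rule 4 (between two vowels) → [ʒ].
/u/ — not in any rule's target class → [u].
/ʃ/ meets the environment for rule 4 (between two vowels) → [ʒ].
/e/ stays [e].
/l/ (word-final) is unaffected → [l].

[ɡuˈʒuʒel]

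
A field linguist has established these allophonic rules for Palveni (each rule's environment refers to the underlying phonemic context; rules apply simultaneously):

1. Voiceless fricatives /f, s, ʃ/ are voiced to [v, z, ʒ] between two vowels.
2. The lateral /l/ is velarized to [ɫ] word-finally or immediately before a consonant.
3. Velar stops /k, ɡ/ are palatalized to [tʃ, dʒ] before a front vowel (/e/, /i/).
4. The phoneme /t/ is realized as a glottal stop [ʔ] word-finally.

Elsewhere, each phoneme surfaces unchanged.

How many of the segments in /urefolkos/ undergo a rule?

2

Segments that undergo a rule: /f/ → [v] (rule 1); /l/ → [ɫ] (rule 2).
All other segments surface unchanged.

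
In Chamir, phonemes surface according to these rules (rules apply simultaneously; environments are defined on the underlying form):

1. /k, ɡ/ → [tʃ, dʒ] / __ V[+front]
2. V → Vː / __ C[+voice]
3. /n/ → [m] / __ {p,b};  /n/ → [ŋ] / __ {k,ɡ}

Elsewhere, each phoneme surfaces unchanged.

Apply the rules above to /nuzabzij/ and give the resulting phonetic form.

[nuːzaːbziːj]

/n/ (word-initial) is in the target of rule 3 but the environment (before a labial or velar stop) is not met → [n].
/u/ — between /n/ and /z/, before a voiced consonant — surfaces as [uː] (rule 2).
/z/ stays [z].
/a/ (between /z/ and /b/): before a voiced consonant, so rule 2 applies → [aː].
/b/ stays [b].
/z/ — not in any rule's target class → [z].
/i/ — between /z/ and /j/, before a voiced consonant — surfaces as [iː] (rule 2).
/j/ (word-final): no rule targets it → [j].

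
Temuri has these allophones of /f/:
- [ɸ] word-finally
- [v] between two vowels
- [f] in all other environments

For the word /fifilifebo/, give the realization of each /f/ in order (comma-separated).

[f], [v], [v]

Occurrence 1 (position 1): no conditioning environment matches → elsewhere allophone [f].
Occurrence 2 (position 3): between two vowels → [v].
Occurrence 3 (position 7): between two vowels → [v].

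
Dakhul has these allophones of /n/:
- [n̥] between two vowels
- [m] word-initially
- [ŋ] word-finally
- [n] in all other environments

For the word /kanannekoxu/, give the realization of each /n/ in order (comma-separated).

[n̥], [n], [n]

Occurrence 1 (position 3): between two vowels → [n̥].
Occurrence 2 (position 5): no conditioning environment matches → elsewhere allophone [n].
Occurrence 3 (position 6): no conditioning environment matches → elsewhere allophone [n].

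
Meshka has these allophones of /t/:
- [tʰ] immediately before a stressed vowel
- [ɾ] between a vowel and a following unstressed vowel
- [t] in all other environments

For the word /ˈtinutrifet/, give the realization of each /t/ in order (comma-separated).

[tʰ], [t], [t]

Occurrence 1 (position 1): immediately before a stressed vowel → [tʰ].
Occurrence 2 (position 5): no conditioning environment matches → elsewhere allophone [t].
Occurrence 3 (position 10): no conditioning environment matches → elsewhere allophone [t].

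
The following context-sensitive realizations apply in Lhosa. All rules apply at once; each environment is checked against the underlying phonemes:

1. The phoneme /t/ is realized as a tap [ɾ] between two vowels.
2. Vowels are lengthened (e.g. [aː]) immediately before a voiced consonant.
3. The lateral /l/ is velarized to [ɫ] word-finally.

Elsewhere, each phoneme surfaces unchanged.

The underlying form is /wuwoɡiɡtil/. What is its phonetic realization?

Rule 2 applies to /u/ (between /w/ and /w/: before a voiced consonant) → [uː].
/o/ (between /w/ and /ɡ/): before a voiced consonant, so rule 2 applies → [oː].
/i/ (between /ɡ/ and /ɡ/): before a voiced consonant, so rule 2 applies → [iː].
/t/ (between /ɡ/ and /i/) fails the environment for rule 1, so it stays [t].
/i/ meets the environment for rule 2 (before a voiced consonant) → [iː].
/l/ (word-final) occurs word-finally → [ɫ] by rule 3.

[wuːwoːɡiːɡtiːɫ]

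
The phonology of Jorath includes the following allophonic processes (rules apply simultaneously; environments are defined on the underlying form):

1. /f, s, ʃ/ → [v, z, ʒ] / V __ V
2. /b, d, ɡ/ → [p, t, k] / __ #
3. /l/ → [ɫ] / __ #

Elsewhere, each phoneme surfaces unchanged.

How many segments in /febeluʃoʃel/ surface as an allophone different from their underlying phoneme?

3

Segments that undergo a rule: /ʃ/ → [ʒ] (rule 1); /ʃ/ → [ʒ] (rule 1); /l/ → [ɫ] (rule 3).
All other segments surface unchanged.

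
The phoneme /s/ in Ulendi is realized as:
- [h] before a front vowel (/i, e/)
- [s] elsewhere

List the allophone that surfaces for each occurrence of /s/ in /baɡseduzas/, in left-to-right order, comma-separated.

[h], [s]

Occurrence 1 (position 4): before a front vowel (/i, e/) → [h].
Occurrence 2 (position 10): no conditioning environment matches → elsewhere allophone [s].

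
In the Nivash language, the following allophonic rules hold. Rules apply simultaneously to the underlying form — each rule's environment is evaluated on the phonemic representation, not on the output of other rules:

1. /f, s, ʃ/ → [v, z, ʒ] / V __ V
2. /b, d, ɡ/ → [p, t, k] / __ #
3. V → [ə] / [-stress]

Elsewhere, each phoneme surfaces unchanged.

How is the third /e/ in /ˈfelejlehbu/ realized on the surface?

[ə]

/e/ (between /l/ and /h/): in an unstressed syllable, so rule 3 applies → [ə].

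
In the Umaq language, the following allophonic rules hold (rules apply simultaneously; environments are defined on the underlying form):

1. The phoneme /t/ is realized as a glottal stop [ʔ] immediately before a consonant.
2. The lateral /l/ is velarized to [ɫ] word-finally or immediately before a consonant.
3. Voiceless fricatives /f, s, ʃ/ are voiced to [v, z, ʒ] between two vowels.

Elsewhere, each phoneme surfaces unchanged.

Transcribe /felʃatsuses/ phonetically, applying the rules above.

[feɫʃaʔsuzes]

/f/ (word-initial) fails the environment for rule 3, so it stays [f].
/l/ meets the environment for rule 2 (word-finally or immediately before a consonant) → [ɫ].
/ʃ/ (between /l/ and /a/) fails the environment for rule 3, so it stays [ʃ].
/t/ meets the environment for rule 1 (immediately before a consonant) → [ʔ].
/s/ — between /t/ and /u/; rule 3 does not apply here → [s].
Rule 3 applies to /s/ (between /u/ and /e/: between two vowels) → [z].
/s/ (word-final) fails the environment for rule 3, so it stays [s].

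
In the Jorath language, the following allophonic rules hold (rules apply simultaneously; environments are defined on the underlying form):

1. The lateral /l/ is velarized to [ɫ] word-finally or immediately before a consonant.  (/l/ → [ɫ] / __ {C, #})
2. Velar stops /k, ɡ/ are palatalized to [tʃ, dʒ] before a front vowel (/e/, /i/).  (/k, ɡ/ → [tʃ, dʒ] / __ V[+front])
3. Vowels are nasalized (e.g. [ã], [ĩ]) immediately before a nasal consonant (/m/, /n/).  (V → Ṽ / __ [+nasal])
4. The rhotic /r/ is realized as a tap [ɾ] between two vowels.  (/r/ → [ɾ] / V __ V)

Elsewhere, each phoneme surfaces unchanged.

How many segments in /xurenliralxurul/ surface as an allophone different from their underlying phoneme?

Segments that undergo a rule: /r/ → [ɾ] (rule 4); /e/ → [ẽ] (rule 3); /r/ → [ɾ] (rule 4); /l/ → [ɫ] (rule 1); /r/ → [ɾ] (rule 4); /l/ → [ɫ] (rule 1).
All other segments surface unchanged.

6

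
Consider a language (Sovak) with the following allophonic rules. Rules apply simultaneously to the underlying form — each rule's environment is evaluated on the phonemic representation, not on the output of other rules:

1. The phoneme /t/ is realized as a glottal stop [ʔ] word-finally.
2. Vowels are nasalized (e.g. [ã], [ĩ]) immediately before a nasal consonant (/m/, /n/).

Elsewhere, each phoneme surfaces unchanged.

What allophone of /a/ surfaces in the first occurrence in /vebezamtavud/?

[ã]

/a/ — between /z/ and /m/, before a nasal consonant — surfaces as [ã] (rule 2).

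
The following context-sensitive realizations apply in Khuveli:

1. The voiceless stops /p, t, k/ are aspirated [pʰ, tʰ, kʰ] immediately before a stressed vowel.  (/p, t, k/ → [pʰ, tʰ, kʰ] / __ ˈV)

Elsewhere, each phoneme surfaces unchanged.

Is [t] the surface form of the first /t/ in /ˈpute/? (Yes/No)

/t/ (between /u/ and /e/) fails the environment for rule 1, so it stays [t].
The actual realization is [t], which matches [t].

Yes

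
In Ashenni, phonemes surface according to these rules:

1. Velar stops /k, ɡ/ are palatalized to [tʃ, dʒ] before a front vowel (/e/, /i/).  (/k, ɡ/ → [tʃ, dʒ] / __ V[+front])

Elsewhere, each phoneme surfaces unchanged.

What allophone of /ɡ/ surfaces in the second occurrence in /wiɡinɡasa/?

[ɡ]

/ɡ/ — between /n/ and /a/; rule 1 does not apply here → [ɡ].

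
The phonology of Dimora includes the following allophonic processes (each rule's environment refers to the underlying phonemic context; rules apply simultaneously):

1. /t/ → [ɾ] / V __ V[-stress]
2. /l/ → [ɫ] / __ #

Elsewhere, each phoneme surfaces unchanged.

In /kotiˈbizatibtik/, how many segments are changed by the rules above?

Segments that undergo a rule: /t/ → [ɾ] (rule 1); /t/ → [ɾ] (rule 1).
All other segments surface unchanged.

2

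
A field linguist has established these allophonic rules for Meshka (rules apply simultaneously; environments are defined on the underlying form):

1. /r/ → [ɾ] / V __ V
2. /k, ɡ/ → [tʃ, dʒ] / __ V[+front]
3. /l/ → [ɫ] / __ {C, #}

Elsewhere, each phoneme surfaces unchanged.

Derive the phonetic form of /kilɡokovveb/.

[tʃiɫɡokovveb]

/k/ (word-initial) occurs before a front vowel → [tʃ] by rule 2.
/i/ — not in any rule's target class → [i].
/l/ (between /i/ and /ɡ/): word-finally or immediately before a consonant, so rule 3 applies → [ɫ].
/ɡ/ (between /l/ and /o/) is in the target of rule 2 but the environment (before a front vowel) is not met → [ɡ].
/o/ (between /ɡ/ and /k/) is unaffected → [o].
/k/ (between /o/ and /o/) is in the target of rule 2 but the environment (before a front vowel) is not met → [k].
/o/ stays [o].
/v/ (between /o/ and /v/) is unaffected → [v].
/v/ (between /v/ and /e/) is unaffected → [v].
/e/ (between /v/ and /b/) is unaffected → [e].
/b/ (word-final) is unaffected → [b].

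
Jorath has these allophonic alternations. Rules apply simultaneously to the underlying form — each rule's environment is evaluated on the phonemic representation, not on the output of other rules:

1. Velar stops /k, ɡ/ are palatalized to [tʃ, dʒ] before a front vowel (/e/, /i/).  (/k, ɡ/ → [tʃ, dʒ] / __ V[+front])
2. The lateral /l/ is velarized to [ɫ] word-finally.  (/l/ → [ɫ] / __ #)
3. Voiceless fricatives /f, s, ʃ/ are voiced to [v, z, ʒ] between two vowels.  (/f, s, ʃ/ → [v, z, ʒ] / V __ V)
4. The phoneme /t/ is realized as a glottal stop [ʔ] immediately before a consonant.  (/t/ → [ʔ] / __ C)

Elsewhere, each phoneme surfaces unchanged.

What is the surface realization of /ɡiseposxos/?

[dʒizeposxos]

/ɡ/ meets the environment for rule 1 (before a front vowel) → [dʒ].
/i/ (between /ɡ/ and /s/) is unaffected → [i].
/s/ (between /i/ and /e/) occurs between two vowels → [z] by rule 3.
/e/ (between /s/ and /p/) is unaffected → [e].
/p/ (between /e/ and /o/) is unaffected → [p].
/o/ stays [o].
/s/ — between /o/ and /x/; rule 3 does not apply here → [s].
/x/ (between /s/ and /o/) is unaffected → [x].
/o/ (between /x/ and /s/) is unaffected → [o].
/s/ (word-final) fails the environment for rule 3, so it stays [s].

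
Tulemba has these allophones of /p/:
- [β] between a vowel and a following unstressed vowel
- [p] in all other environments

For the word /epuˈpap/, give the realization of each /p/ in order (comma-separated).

Occurrence 1 (position 2): between a vowel and a following unstressed vowel → [β].
Occurrence 2 (position 4): no conditioning environment matches → elsewhere allophone [p].
Occurrence 3 (position 6): no conditioning environment matches → elsewhere allophone [p].

[β], [p], [p]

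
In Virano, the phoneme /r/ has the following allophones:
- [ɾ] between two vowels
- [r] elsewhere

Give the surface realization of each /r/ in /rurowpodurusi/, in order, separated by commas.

Occurrence 1 (position 1): no conditioning environment matches → elsewhere allophone [r].
Occurrence 2 (position 3): between two vowels → [ɾ].
Occurrence 3 (position 10): between two vowels → [ɾ].

[r], [ɾ], [ɾ]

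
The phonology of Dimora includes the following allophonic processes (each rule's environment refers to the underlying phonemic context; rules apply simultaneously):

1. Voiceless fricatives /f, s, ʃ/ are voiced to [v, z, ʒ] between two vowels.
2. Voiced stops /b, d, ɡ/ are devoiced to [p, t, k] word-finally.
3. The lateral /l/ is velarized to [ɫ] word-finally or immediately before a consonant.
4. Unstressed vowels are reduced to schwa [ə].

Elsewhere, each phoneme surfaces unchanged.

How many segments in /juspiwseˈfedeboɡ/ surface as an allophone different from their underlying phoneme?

Segments that undergo a rule: /u/ → [ə] (rule 4); /i/ → [ə] (rule 4); /e/ → [ə] (rule 4); /f/ → [v] (rule 1); /e/ → [ə] (rule 4); /o/ → [ə] (rule 4); /ɡ/ → [k] (rule 2).
All other segments surface unchanged.

7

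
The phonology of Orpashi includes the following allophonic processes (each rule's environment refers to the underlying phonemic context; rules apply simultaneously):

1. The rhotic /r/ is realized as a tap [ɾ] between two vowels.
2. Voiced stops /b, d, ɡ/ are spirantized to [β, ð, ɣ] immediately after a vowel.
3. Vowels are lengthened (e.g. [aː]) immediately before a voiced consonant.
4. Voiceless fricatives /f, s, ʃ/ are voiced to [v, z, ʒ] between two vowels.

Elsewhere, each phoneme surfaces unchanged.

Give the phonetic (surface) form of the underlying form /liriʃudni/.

/l/ stays [l].
Rule 3 applies to /i/ (between /l/ and /r/: before a voiced consonant) → [iː].
/r/ (between /i/ and /i/) occurs between two vowels → [ɾ] by rule 1.
/i/ — between /r/ and /ʃ/; rule 3 does not apply here → [i].
/ʃ/ (between /i/ and /u/): between two vowels, so rule 4 applies → [ʒ].
/u/ meets the environment for rule 3 (before a voiced consonant) → [uː].
/d/ (between /u/ and /n/): immediately after a vowel, so rule 2 applies → [ð].
/n/ stays [n].
/i/ (word-final) is in the target of rule 3 but the environment (before a voiced consonant) is not met → [i].

[liːɾiʒuːðni]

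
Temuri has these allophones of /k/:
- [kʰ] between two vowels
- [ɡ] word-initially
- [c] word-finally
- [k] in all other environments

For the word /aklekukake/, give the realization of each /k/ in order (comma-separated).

Occurrence 1 (position 2): no conditioning environment matches → elsewhere allophone [k].
Occurrence 2 (position 5): between two vowels → [kʰ].
Occurrence 3 (position 7): between two vowels → [kʰ].
Occurrence 4 (position 9): between two vowels → [kʰ].

[k], [kʰ], [kʰ], [kʰ]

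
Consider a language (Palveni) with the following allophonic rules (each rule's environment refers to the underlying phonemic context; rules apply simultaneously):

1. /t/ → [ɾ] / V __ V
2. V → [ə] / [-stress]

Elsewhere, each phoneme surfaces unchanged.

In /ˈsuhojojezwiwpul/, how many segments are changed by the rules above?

Segments that undergo a rule: /o/ → [ə] (rule 2); /o/ → [ə] (rule 2); /e/ → [ə] (rule 2); /i/ → [ə] (rule 2); /u/ → [ə] (rule 2).
All other segments surface unchanged.

5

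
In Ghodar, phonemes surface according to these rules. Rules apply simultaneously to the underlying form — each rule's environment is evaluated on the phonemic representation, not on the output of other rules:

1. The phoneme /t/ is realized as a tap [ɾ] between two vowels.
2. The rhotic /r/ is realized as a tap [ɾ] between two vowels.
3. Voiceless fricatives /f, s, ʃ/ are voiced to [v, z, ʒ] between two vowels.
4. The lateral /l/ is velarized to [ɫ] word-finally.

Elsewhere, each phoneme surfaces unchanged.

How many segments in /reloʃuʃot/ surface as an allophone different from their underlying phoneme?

2

Segments that undergo a rule: /ʃ/ → [ʒ] (rule 3); /ʃ/ → [ʒ] (rule 3).
All other segments surface unchanged.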